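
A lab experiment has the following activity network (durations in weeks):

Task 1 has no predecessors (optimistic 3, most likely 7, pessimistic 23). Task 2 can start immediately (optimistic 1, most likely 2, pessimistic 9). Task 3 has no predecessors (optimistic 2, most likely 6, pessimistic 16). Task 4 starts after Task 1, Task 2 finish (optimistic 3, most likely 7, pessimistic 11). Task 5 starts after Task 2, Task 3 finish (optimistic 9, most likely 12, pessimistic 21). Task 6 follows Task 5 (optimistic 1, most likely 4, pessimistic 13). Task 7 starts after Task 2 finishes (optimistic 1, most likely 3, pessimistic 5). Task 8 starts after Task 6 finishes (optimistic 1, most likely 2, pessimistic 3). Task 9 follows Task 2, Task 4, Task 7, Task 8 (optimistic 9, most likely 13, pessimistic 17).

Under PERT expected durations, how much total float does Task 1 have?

te_Task 1 = (3 + 4·7 + 23)/6 = 54/6 = 9
te_Task 2 = (1 + 4·2 + 9)/6 = 18/6 = 3
te_Task 3 = (2 + 4·6 + 16)/6 = 42/6 = 7
te_Task 4 = (3 + 4·7 + 11)/6 = 42/6 = 7
te_Task 5 = (9 + 4·12 + 21)/6 = 78/6 = 13
te_Task 6 = (1 + 4·4 + 13)/6 = 30/6 = 5
te_Task 7 = (1 + 4·3 + 5)/6 = 18/6 = 3
te_Task 8 = (1 + 4·2 + 3)/6 = 12/6 = 2
te_Task 9 = (9 + 4·13 + 17)/6 = 78/6 = 13

Forward pass:
ES_Task 1 = 0; EF_Task 1 = 9
ES_Task 2 = 0; EF_Task 2 = 3
ES_Task 3 = 0; EF_Task 3 = 7
ES_Task 4 = max(EF_Task 1=9, EF_Task 2=3) = 9; EF_Task 4 = 9+7 = 16
ES_Task 5 = max(EF_Task 2=3, EF_Task 3=7) = 7; EF_Task 5 = 7+13 = 20
ES_Task 6 = 20; EF_Task 6 = 20+5 = 25
ES_Task 7 = 3; EF_Task 7 = 3+3 = 6
ES_Task 8 = 25; EF_Task 8 = 25+2 = 27
ES_Task 9 = max(EF_Task 2=3, EF_Task 4=16, EF_Task 7=6, EF_Task 8=27) = 27; EF_Task 9 = 27+13 = 40
Expected project duration μ = 40 weeks. Critical path: Task 3 → Task 5 → Task 6 → Task 8 → Task 9.

Backward pass:
LF_Task 9 = 40; LS_Task 9 = 40−13 = 27
LF_Task 8 = LS_Task 9 = 27; LS_Task 8 = 27−2 = 25
LF_Task 7 = LS_Task 9 = 27; LS_Task 7 = 27−3 = 24
LF_Task 6 = LS_Task 8 = 25; LS_Task 6 = 25−5 = 20
LF_Task 5 = LS_Task 6 = 20; LS_Task 5 = 20−13 = 7
LF_Task 4 = LS_Task 9 = 27; LS_Task 4 = 27−7 = 20
LF_Task 3 = LS_Task 5 = 7; LS_Task 3 = 7−7 = 0
LF_Task 2 = min(LS_Task 4=20, LS_Task 5=7, LS_Task 7=24, LS_Task 9=27) = 7; LS_Task 2 = 7−3 = 4
LF_Task 1 = LS_Task 4 = 20; LS_Task 1 = 20−9 = 11
Slack_Task 1 = LS_Task 1 − ES_Task 1 = 11 − 0 = 11

11 weeks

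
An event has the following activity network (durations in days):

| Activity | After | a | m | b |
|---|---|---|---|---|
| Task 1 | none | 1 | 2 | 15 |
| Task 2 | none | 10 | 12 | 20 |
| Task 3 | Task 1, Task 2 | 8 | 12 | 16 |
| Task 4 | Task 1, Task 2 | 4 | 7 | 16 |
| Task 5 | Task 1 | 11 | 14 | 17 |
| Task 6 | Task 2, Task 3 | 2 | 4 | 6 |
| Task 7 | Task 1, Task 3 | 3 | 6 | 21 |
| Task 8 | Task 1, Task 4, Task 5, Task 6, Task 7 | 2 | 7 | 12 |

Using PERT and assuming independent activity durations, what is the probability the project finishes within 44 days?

te_Task 1 = (1 + 4·2 + 15)/6 = 24/6 = 4; σ²_Task 1 = ((15−1)/6)² = 5.444
te_Task 2 = (10 + 4·12 + 20)/6 = 78/6 = 13; σ²_Task 2 = ((20−10)/6)² = 2.778
te_Task 3 = (8 + 4·12 + 16)/6 = 72/6 = 12; σ²_Task 3 = ((16−8)/6)² = 1.778
te_Task 4 = (4 + 4·7 + 16)/6 = 48/6 = 8; σ²_Task 4 = ((16−4)/6)² = 4.000
te_Task 5 = (11 + 4·14 + 17)/6 = 84/6 = 14; σ²_Task 5 = ((17−11)/6)² = 1.000
te_Task 6 = (2 + 4·4 + 6)/6 = 24/6 = 4; σ²_Task 6 = ((6−2)/6)² = 0.444
te_Task 7 = (3 + 4·6 + 21)/6 = 48/6 = 8; σ²_Task 7 = ((21−3)/6)² = 9.000
te_Task 8 = (2 + 4·7 + 12)/6 = 42/6 = 7; σ²_Task 8 = ((12−2)/6)² = 2.778

Forward pass:
ES_Task 1 = 0; EF_Task 1 = 4
ES_Task 2 = 0; EF_Task 2 = 13
ES_Task 3 = max(EF_Task 1=4, EF_Task 2=13) = 13; EF_Task 3 = 13+12 = 25
ES_Task 4 = max(EF_Task 1=4, EF_Task 2=13) = 13; EF_Task 4 = 13+8 = 21
ES_Task 5 = 4; EF_Task 5 = 4+14 = 18
ES_Task 6 = max(EF_Task 2=13, EF_Task 3=25) = 25; EF_Task 6 = 25+4 = 29
ES_Task 7 = max(EF_Task 1=4, EF_Task 3=25) = 25; EF_Task 7 = 25+8 = 33
ES_Task 8 = max(EF_Task 1=4, EF_Task 4=21, EF_Task 5=18, EF_Task 6=29, EF_Task 7=33) = 33; EF_Task 8 = 33+7 = 40
Expected project duration μ = 40 days. Critical path: Task 2 → Task 3 → Task 7 → Task 8.

Variance along critical path = 2.778 + 1.778 + 9.000 + 2.778 = 16.333; σ = √16.333 = 4.041 days.
Z = (44 − 40) / 4.041 = 0.990
P(T ≤ 44) = Φ(0.990) ≈ 0.839

0.839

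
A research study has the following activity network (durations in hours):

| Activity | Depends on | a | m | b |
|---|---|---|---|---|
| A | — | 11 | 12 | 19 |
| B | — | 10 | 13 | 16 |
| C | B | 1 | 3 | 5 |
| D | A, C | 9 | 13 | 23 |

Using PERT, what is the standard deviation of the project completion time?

te_A = (11 + 4·12 + 19)/6 = 78/6 = 13; σ²_A = ((19−11)/6)² = 1.778
te_B = (10 + 4·13 + 16)/6 = 78/6 = 13; σ²_B = ((16−10)/6)² = 1.000
te_C = (1 + 4·3 + 5)/6 = 18/6 = 3; σ²_C = ((5−1)/6)² = 0.444
te_D = (9 + 4·13 + 23)/6 = 84/6 = 14; σ²_D = ((23−9)/6)² = 5.444

Forward pass:
ES_A = 0; EF_A = 13
ES_B = 0; EF_B = 13
ES_C = 13; EF_C = 13+3 = 16
ES_D = max(EF_A=13, EF_C=16) = 16; EF_D = 16+14 = 30
Expected project duration μ = 30 hours. Critical path: B → C → D.

Variance along critical path = 1.000 + 0.444 + 5.444 = 6.889
σ = √6.889 = 2.625 hours

2.62 hours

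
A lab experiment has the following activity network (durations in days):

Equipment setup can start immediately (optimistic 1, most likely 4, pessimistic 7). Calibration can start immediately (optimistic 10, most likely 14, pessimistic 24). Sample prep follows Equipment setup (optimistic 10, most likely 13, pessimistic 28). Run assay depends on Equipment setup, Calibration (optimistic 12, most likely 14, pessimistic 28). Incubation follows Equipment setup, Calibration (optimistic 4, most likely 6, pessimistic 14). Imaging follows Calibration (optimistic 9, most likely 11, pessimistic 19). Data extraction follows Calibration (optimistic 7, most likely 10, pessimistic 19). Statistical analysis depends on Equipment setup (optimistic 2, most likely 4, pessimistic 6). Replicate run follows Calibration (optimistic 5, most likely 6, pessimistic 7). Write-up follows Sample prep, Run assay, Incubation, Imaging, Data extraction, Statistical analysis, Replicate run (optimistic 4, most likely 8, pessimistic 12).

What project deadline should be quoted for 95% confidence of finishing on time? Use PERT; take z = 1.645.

te_Equipment setup = (1 + 4·4 + 7)/6 = 24/6 = 4; σ²_Equipment setup = ((7−1)/6)² = 1.000
te_Calibration = (10 + 4·14 + 24)/6 = 90/6 = 15; σ²_Calibration = ((24−10)/6)² = 5.444
te_Sample prep = (10 + 4·13 + 28)/6 = 90/6 = 15; σ²_Sample prep = ((28−10)/6)² = 9.000
te_Run assay = (12 + 4·14 + 28)/6 = 96/6 = 16; σ²_Run assay = ((28−12)/6)² = 7.111
te_Incubation = (4 + 4·6 + 14)/6 = 42/6 = 7; σ²_Incubation = ((14−4)/6)² = 2.778
te_Imaging = (9 + 4·11 + 19)/6 = 72/6 = 12; σ²_Imaging = ((19−9)/6)² = 2.778
te_Data extraction = (7 + 4·10 + 19)/6 = 66/6 = 11; σ²_Data extraction = ((19−7)/6)² = 4.000
te_Statistical analysis = (2 + 4·4 + 6)/6 = 24/6 = 4; σ²_Statistical analysis = ((6−2)/6)² = 0.444
te_Replicate run = (5 + 4·6 + 7)/6 = 36/6 = 6; σ²_Replicate run = ((7−5)/6)² = 0.111
te_Write-up = (4 + 4·8 + 12)/6 = 48/6 = 8; σ²_Write-up = ((12−4)/6)² = 1.778

Forward pass:
ES_Equipment setup = 0; EF_Equipment setup = 4
ES_Calibration = 0; EF_Calibration = 15
ES_Sample prep = 4; EF_Sample prep = 4+15 = 19
ES_Run assay = max(EF_Equipment setup=4, EF_Calibration=15) = 15; EF_Run assay = 15+16 = 31
ES_Incubation = max(EF_Equipment setup=4, EF_Calibration=15) = 15; EF_Incubation = 15+7 = 22
ES_Imaging = 15; EF_Imaging = 15+12 = 27
ES_Data extraction = 15; EF_Data extraction = 15+11 = 26
ES_Statistical analysis = 4; EF_Statistical analysis = 4+4 = 8
ES_Replicate run = 15; EF_Replicate run = 15+6 = 21
ES_Write-up = max(EF_Sample prep=19, EF_Run assay=31, EF_Incubation=22, EF_Imaging=27, EF_Data extraction=26, EF_Statistical analysis=8, EF_Replicate run=21) = 31; EF_Write-up = 31+8 = 39
Expected project duration μ = 39 days. Critical path: Calibration → Run assay → Write-up.

Variance along critical path = 5.444 + 7.111 + 1.778 = 14.333; σ = 3.786 days.
D = μ + z·σ = 39 + 1.645·3.786 = 45.2 days

45.2 days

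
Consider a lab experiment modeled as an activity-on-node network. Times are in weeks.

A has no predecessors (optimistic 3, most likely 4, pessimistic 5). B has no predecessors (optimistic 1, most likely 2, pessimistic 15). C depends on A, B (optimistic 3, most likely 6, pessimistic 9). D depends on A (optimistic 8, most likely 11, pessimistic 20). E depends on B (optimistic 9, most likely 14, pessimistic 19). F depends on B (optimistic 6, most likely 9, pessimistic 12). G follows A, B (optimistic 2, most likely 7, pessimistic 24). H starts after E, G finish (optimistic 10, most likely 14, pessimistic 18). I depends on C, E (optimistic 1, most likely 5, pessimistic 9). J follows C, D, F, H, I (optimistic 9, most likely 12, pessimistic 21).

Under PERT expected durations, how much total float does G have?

5 weeks

te_A = (3 + 4·4 + 5)/6 = 24/6 = 4
te_B = (1 + 4·2 + 15)/6 = 24/6 = 4
te_C = (3 + 4·6 + 9)/6 = 36/6 = 6
te_D = (8 + 4·11 + 20)/6 = 72/6 = 12
te_E = (9 + 4·14 + 19)/6 = 84/6 = 14
te_F = (6 + 4·9 + 12)/6 = 54/6 = 9
te_G = (2 + 4·7 + 24)/6 = 54/6 = 9
te_H = (10 + 4·14 + 18)/6 = 84/6 = 14
te_I = (1 + 4·5 + 9)/6 = 30/6 = 5
te_J = (9 + 4·12 + 21)/6 = 78/6 = 13

Forward pass:
ES_A = 0; EF_A = 4
ES_B = 0; EF_B = 4
ES_C = max(EF_A=4, EF_B=4) = 4; EF_C = 4+6 = 10
ES_D = 4; EF_D = 4+12 = 16
ES_E = 4; EF_E = 4+14 = 18
ES_F = 4; EF_F = 4+9 = 13
ES_G = max(EF_A=4, EF_B=4) = 4; EF_G = 4+9 = 13
ES_H = max(EF_E=18, EF_G=13) = 18; EF_H = 18+14 = 32
ES_I = max(EF_C=10, EF_E=18) = 18; EF_I = 18+5 = 23
ES_J = max(EF_C=10, EF_D=16, EF_F=13, EF_H=32, EF_I=23) = 32; EF_J = 32+13 = 45
Expected project duration μ = 45 weeks. Critical path: B → E → H → J.

Backward pass:
LF_J = 45; LS_J = 45−13 = 32
LF_I = LS_J = 32; LS_I = 32−5 = 27
LF_H = LS_J = 32; LS_H = 32−14 = 18
LF_G = LS_H = 18; LS_G = 18−9 = 9
LF_F = LS_J = 32; LS_F = 32−9 = 23
LF_E = min(LS_H=18, LS_I=27) = 18; LS_E = 18−14 = 4
LF_D = LS_J = 32; LS_D = 32−12 = 20
LF_C = min(LS_I=27, LS_J=32) = 27; LS_C = 27−6 = 21
LF_B = min(LS_C=21, LS_E=4, LS_F=23, LS_G=9) = 4; LS_B = 4−4 = 0
LF_A = min(LS_C=21, LS_D=20, LS_G=9) = 9; LS_A = 9−4 = 5
Slack_G = LS_G − ES_G = 9 − 4 = 5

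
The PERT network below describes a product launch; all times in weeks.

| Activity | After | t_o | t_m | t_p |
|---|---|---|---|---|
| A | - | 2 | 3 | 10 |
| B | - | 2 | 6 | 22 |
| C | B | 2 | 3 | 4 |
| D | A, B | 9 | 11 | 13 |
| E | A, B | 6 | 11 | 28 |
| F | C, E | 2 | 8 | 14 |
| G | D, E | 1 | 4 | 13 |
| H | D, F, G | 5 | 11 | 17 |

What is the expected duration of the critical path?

te_A = (2 + 4·3 + 10)/6 = 24/6 = 4
te_B = (2 + 4·6 + 22)/6 = 48/6 = 8
te_C = (2 + 4·3 + 4)/6 = 18/6 = 3
te_D = (9 + 4·11 + 13)/6 = 66/6 = 11
te_E = (6 + 4·11 + 28)/6 = 78/6 = 13
te_F = (2 + 4·8 + 14)/6 = 48/6 = 8
te_G = (1 + 4·4 + 13)/6 = 30/6 = 5
te_H = (5 + 4·11 + 17)/6 = 66/6 = 11

Forward pass:
ES_A = 0; EF_A = 4
ES_B = 0; EF_B = 8
ES_C = 8; EF_C = 8+3 = 11
ES_D = max(EF_A=4, EF_B=8) = 8; EF_D = 8+11 = 19
ES_E = max(EF_A=4, EF_B=8) = 8; EF_E = 8+13 = 21
ES_F = max(EF_C=11, EF_E=21) = 21; EF_F = 21+8 = 29
ES_G = max(EF_D=19, EF_E=21) = 21; EF_G = 21+5 = 26
ES_H = max(EF_D=19, EF_F=29, EF_G=26) = 29; EF_H = 29+11 = 40
Expected project duration μ = 40 weeks. Critical path: B → E → F → H.

40 weeks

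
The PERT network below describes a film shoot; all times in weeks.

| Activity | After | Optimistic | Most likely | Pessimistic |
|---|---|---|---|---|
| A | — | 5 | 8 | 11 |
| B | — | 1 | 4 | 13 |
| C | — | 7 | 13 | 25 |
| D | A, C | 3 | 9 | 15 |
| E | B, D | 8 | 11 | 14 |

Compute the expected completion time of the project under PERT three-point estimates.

te_A = (5 + 4·8 + 11)/6 = 48/6 = 8
te_B = (1 + 4·4 + 13)/6 = 30/6 = 5
te_C = (7 + 4·13 + 25)/6 = 84/6 = 14
te_D = (3 + 4·9 + 15)/6 = 54/6 = 9
te_E = (8 + 4·11 + 14)/6 = 66/6 = 11

Forward pass:
ES_A = 0; EF_A = 8
ES_B = 0; EF_B = 5
ES_C = 0; EF_C = 14
ES_D = max(EF_A=8, EF_C=14) = 14; EF_D = 14+9 = 23
ES_E = max(EF_B=5, EF_D=23) = 23; EF_E = 23+11 = 34
Expected project duration μ = 34 weeks. Critical path: C → D → E.

34 weeks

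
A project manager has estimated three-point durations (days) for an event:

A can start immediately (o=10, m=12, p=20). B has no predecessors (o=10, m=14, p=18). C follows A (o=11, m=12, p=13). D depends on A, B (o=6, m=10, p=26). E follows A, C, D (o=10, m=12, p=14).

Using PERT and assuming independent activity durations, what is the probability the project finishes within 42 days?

0.863

te_A = (10 + 4·12 + 20)/6 = 78/6 = 13; σ²_A = ((20−10)/6)² = 2.778
te_B = (10 + 4·14 + 18)/6 = 84/6 = 14; σ²_B = ((18−10)/6)² = 1.778
te_C = (11 + 4·12 + 13)/6 = 72/6 = 12; σ²_C = ((13−11)/6)² = 0.111
te_D = (6 + 4·10 + 26)/6 = 72/6 = 12; σ²_D = ((26−6)/6)² = 11.111
te_E = (10 + 4·12 + 14)/6 = 72/6 = 12; σ²_E = ((14−10)/6)² = 0.444

Forward pass:
ES_A = 0; EF_A = 13
ES_B = 0; EF_B = 14
ES_C = 13; EF_C = 13+12 = 25
ES_D = max(EF_A=13, EF_B=14) = 14; EF_D = 14+12 = 26
ES_E = max(EF_A=13, EF_C=25, EF_D=26) = 26; EF_E = 26+12 = 38
Expected project duration μ = 38 days. Critical path: B → D → E.

Variance along critical path = 1.778 + 11.111 + 0.444 = 13.333; σ = √13.333 = 3.651 days.
Z = (42 − 38) / 3.651 = 1.095
P(T ≤ 42) = Φ(1.095) ≈ 0.863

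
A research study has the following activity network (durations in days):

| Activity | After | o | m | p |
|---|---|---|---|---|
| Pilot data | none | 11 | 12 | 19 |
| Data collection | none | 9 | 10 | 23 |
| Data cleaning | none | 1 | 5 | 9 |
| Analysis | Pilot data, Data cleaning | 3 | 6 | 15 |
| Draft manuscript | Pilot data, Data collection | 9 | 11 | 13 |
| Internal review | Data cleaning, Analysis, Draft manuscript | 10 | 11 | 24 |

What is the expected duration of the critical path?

te_Pilot data = (11 + 4·12 + 19)/6 = 78/6 = 13
te_Data collection = (9 + 4·10 + 23)/6 = 72/6 = 12
te_Data cleaning = (1 + 4·5 + 9)/6 = 30/6 = 5
te_Analysis = (3 + 4·6 + 15)/6 = 42/6 = 7
te_Draft manuscript = (9 + 4·11 + 13)/6 = 66/6 = 11
te_Internal review = (10 + 4·11 + 24)/6 = 78/6 = 13

Forward pass:
ES_Pilot data = 0; EF_Pilot data = 13
ES_Data collection = 0; EF_Data collection = 12
ES_Data cleaning = 0; EF_Data cleaning = 5
ES_Analysis = max(EF_Pilot data=13, EF_Data cleaning=5) = 13; EF_Analysis = 13+7 = 20
ES_Draft manuscript = max(EF_Pilot data=13, EF_Data collection=12) = 13; EF_Draft manuscript = 13+11 = 24
ES_Internal review = max(EF_Data cleaning=5, EF_Analysis=20, EF_Draft manuscript=24) = 24; EF_Internal review = 24+13 = 37
Expected project duration μ = 37 days. Critical path: Pilot data → Draft manuscript → Internal review.

37 days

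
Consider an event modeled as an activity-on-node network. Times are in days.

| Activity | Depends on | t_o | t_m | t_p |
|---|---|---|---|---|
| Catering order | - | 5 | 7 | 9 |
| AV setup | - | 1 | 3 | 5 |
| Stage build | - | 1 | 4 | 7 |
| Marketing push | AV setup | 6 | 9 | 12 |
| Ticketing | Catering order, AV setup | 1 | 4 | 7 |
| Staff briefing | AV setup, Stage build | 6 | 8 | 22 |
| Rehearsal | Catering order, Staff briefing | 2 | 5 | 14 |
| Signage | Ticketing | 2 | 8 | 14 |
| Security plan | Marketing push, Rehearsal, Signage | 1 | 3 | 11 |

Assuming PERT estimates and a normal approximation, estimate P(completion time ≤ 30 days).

te_Catering order = (5 + 4·7 + 9)/6 = 42/6 = 7; σ²_Catering order = ((9−5)/6)² = 0.444
te_AV setup = (1 + 4·3 + 5)/6 = 18/6 = 3; σ²_AV setup = ((5−1)/6)² = 0.444
te_Stage build = (1 + 4·4 + 7)/6 = 24/6 = 4; σ²_Stage build = ((7−1)/6)² = 1.000
te_Marketing push = (6 + 4·9 + 12)/6 = 54/6 = 9; σ²_Marketing push = ((12−6)/6)² = 1.000
te_Ticketing = (1 + 4·4 + 7)/6 = 24/6 = 4; σ²_Ticketing = ((7−1)/6)² = 1.000
te_Staff briefing = (6 + 4·8 + 22)/6 = 60/6 = 10; σ²_Staff briefing = ((22−6)/6)² = 7.111
te_Rehearsal = (2 + 4·5 + 14)/6 = 36/6 = 6; σ²_Rehearsal = ((14−2)/6)² = 4.000
te_Signage = (2 + 4·8 + 14)/6 = 48/6 = 8; σ²_Signage = ((14−2)/6)² = 4.000
te_Security plan = (1 + 4·3 + 11)/6 = 24/6 = 4; σ²_Security plan = ((11−1)/6)² = 2.778

Forward pass:
ES_Catering order = 0; EF_Catering order = 7
ES_AV setup = 0; EF_AV setup = 3
ES_Stage build = 0; EF_Stage build = 4
ES_Marketing push = 3; EF_Marketing push = 3+9 = 12
ES_Ticketing = max(EF_Catering order=7, EF_AV setup=3) = 7; EF_Ticketing = 7+4 = 11
ES_Staff briefing = max(EF_AV setup=3, EF_Stage build=4) = 4; EF_Staff briefing = 4+10 = 14
ES_Rehearsal = max(EF_Catering order=7, EF_Staff briefing=14) = 14; EF_Rehearsal = 14+6 = 20
ES_Signage = 11; EF_Signage = 11+8 = 19
ES_Security plan = max(EF_Marketing push=12, EF_Rehearsal=20, EF_Signage=19) = 20; EF_Security plan = 20+4 = 24
Expected project duration μ = 24 days. Critical path: Stage build → Staff briefing → Rehearsal → Security plan.

Variance along critical path = 1.000 + 7.111 + 4.000 + 2.778 = 14.889; σ = √14.889 = 3.859 days.
Z = (30 − 24) / 3.859 = 1.555
P(T ≤ 30) = Φ(1.555) ≈ 0.940

0.940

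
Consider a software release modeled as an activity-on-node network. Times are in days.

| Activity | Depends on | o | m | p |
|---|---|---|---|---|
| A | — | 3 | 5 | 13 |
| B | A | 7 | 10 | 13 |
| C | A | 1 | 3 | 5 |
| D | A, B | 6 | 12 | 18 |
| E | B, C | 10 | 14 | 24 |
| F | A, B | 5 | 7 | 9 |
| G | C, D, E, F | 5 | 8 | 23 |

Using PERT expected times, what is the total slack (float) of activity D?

te_A = (3 + 4·5 + 13)/6 = 36/6 = 6
te_B = (7 + 4·10 + 13)/6 = 60/6 = 10
te_C = (1 + 4·3 + 5)/6 = 18/6 = 3
te_D = (6 + 4·12 + 18)/6 = 72/6 = 12
te_E = (10 + 4·14 + 24)/6 = 90/6 = 15
te_F = (5 + 4·7 + 9)/6 = 42/6 = 7
te_G = (5 + 4·8 + 23)/6 = 60/6 = 10

Forward pass:
ES_A = 0; EF_A = 6
ES_B = 6; EF_B = 6+10 = 16
ES_C = 6; EF_C = 6+3 = 9
ES_D = max(EF_A=6, EF_B=16) = 16; EF_D = 16+12 = 28
ES_E = max(EF_B=16, EF_C=9) = 16; EF_E = 16+15 = 31
ES_F = max(EF_A=6, EF_B=16) = 16; EF_F = 16+7 = 23
ES_G = max(EF_C=9, EF_D=28, EF_E=31, EF_F=23) = 31; EF_G = 31+10 = 41
Expected project duration μ = 41 days. Critical path: A → B → E → G.

Backward pass:
LF_G = 41; LS_G = 41−10 = 31
LF_F = LS_G = 31; LS_F = 31−7 = 24
LF_E = LS_G = 31; LS_E = 31−15 = 16
LF_D = LS_G = 31; LS_D = 31−12 = 19
LF_C = min(LS_E=16, LS_G=31) = 16; LS_C = 16−3 = 13
LF_B = min(LS_D=19, LS_E=16, LS_F=24) = 16; LS_B = 16−10 = 6
LF_A = min(LS_B=6, LS_C=13, LS_D=19, LS_F=24) = 6; LS_A = 6−6 = 0
Slack_D = LS_D − ES_D = 19 − 16 = 3

3 days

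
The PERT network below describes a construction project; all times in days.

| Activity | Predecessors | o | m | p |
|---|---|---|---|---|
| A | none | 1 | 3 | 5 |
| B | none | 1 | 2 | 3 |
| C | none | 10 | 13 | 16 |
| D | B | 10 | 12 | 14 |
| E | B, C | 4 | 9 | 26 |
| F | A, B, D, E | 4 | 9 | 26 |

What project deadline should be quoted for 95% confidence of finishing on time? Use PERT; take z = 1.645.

43.7 days

te_A = (1 + 4·3 + 5)/6 = 18/6 = 3; σ²_A = ((5−1)/6)² = 0.444
te_B = (1 + 4·2 + 3)/6 = 12/6 = 2; σ²_B = ((3−1)/6)² = 0.111
te_C = (10 + 4·13 + 16)/6 = 78/6 = 13; σ²_C = ((16−10)/6)² = 1.000
te_D = (10 + 4·12 + 14)/6 = 72/6 = 12; σ²_D = ((14−10)/6)² = 0.444
te_E = (4 + 4·9 + 26)/6 = 66/6 = 11; σ²_E = ((26−4)/6)² = 13.444
te_F = (4 + 4·9 + 26)/6 = 66/6 = 11; σ²_F = ((26−4)/6)² = 13.444

Forward pass:
ES_A = 0; EF_A = 3
ES_B = 0; EF_B = 2
ES_C = 0; EF_C = 13
ES_D = 2; EF_D = 2+12 = 14
ES_E = max(EF_B=2, EF_C=13) = 13; EF_E = 13+11 = 24
ES_F = max(EF_A=3, EF_B=2, EF_D=14, EF_E=24) = 24; EF_F = 24+11 = 35
Expected project duration μ = 35 days. Critical path: C → E → F.

Variance along critical path = 1.000 + 13.444 + 13.444 = 27.889; σ = 5.281 days.
D = μ + z·σ = 35 + 1.645·5.281 = 43.7 days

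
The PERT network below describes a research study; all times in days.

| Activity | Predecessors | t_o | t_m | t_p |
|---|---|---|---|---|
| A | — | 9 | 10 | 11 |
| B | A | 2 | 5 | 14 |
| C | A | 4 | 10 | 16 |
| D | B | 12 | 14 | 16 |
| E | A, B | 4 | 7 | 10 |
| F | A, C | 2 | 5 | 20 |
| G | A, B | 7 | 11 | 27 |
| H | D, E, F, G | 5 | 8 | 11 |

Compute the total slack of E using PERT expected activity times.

te_A = (9 + 4·10 + 11)/6 = 60/6 = 10
te_B = (2 + 4·5 + 14)/6 = 36/6 = 6
te_C = (4 + 4·10 + 16)/6 = 60/6 = 10
te_D = (12 + 4·14 + 16)/6 = 84/6 = 14
te_E = (4 + 4·7 + 10)/6 = 42/6 = 7
te_F = (2 + 4·5 + 20)/6 = 42/6 = 7
te_G = (7 + 4·11 + 27)/6 = 78/6 = 13
te_H = (5 + 4·8 + 11)/6 = 48/6 = 8

Forward pass:
ES_A = 0; EF_A = 10
ES_B = 10; EF_B = 10+6 = 16
ES_C = 10; EF_C = 10+10 = 20
ES_D = 16; EF_D = 16+14 = 30
ES_E = max(EF_A=10, EF_B=16) = 16; EF_E = 16+7 = 23
ES_F = max(EF_A=10, EF_C=20) = 20; EF_F = 20+7 = 27
ES_G = max(EF_A=10, EF_B=16) = 16; EF_G = 16+13 = 29
ES_H = max(EF_D=30, EF_E=23, EF_F=27, EF_G=29) = 30; EF_H = 30+8 = 38
Expected project duration μ = 38 days. Critical path: A → B → D → H.

Backward pass:
LF_H = 38; LS_H = 38−8 = 30
LF_G = LS_H = 30; LS_G = 30−13 = 17
LF_F = LS_H = 30; LS_F = 30−7 = 23
LF_E = LS_H = 30; LS_E = 30−7 = 23
LF_D = LS_H = 30; LS_D = 30−14 = 16
LF_C = LS_F = 23; LS_C = 23−10 = 13
LF_B = min(LS_D=16, LS_E=23, LS_G=17) = 16; LS_B = 16−6 = 10
LF_A = min(LS_B=10, LS_C=13, LS_E=23, LS_F=23, LS_G=17) = 10; LS_A = 10−10 = 0
Slack_E = LS_E − ES_E = 23 − 16 = 7

7 days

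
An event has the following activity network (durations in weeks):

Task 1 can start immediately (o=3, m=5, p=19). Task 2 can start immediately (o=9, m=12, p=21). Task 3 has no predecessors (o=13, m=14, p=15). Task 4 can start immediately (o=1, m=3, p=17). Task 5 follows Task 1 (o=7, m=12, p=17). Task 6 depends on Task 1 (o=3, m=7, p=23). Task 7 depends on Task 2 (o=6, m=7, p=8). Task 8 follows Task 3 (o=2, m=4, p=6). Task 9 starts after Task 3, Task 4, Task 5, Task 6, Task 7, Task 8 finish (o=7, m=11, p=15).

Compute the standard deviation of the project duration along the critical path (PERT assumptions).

te_Task 1 = (3 + 4·5 + 19)/6 = 42/6 = 7; σ²_Task 1 = ((19−3)/6)² = 7.111
te_Task 2 = (9 + 4·12 + 21)/6 = 78/6 = 13; σ²_Task 2 = ((21−9)/6)² = 4.000
te_Task 3 = (13 + 4·14 + 15)/6 = 84/6 = 14; σ²_Task 3 = ((15−13)/6)² = 0.111
te_Task 4 = (1 + 4·3 + 17)/6 = 30/6 = 5; σ²_Task 4 = ((17−1)/6)² = 7.111
te_Task 5 = (7 + 4·12 + 17)/6 = 72/6 = 12; σ²_Task 5 = ((17−7)/6)² = 2.778
te_Task 6 = (3 + 4·7 + 23)/6 = 54/6 = 9; σ²_Task 6 = ((23−3)/6)² = 11.111
te_Task 7 = (6 + 4·7 + 8)/6 = 42/6 = 7; σ²_Task 7 = ((8−6)/6)² = 0.111
te_Task 8 = (2 + 4·4 + 6)/6 = 24/6 = 4; σ²_Task 8 = ((6−2)/6)² = 0.444
te_Task 9 = (7 + 4·11 + 15)/6 = 66/6 = 11; σ²_Task 9 = ((15−7)/6)² = 1.778

Forward pass:
ES_Task 1 = 0; EF_Task 1 = 7
ES_Task 2 = 0; EF_Task 2 = 13
ES_Task 3 = 0; EF_Task 3 = 14
ES_Task 4 = 0; EF_Task 4 = 5
ES_Task 5 = 7; EF_Task 5 = 7+12 = 19
ES_Task 6 = 7; EF_Task 6 = 7+9 = 16
ES_Task 7 = 13; EF_Task 7 = 13+7 = 20
ES_Task 8 = 14; EF_Task 8 = 14+4 = 18
ES_Task 9 = max(EF_Task 3=14, EF_Task 4=5, EF_Task 5=19, EF_Task 6=16, EF_Task 7=20, EF_Task 8=18) = 20; EF_Task 9 = 20+11 = 31
Expected project duration μ = 31 weeks. Critical path: Task 2 → Task 7 → Task 9.

Variance along critical path = 4.000 + 0.111 + 1.778 = 5.889
σ = √5.889 = 2.427 weeks

2.43 weeks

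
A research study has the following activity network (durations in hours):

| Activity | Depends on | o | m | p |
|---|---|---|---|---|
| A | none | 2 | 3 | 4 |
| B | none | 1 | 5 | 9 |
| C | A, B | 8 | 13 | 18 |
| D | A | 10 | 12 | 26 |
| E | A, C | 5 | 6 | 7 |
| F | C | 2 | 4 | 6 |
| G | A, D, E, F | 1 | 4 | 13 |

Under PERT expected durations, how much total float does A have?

te_A = (2 + 4·3 + 4)/6 = 18/6 = 3
te_B = (1 + 4·5 + 9)/6 = 30/6 = 5
te_C = (8 + 4·13 + 18)/6 = 78/6 = 13
te_D = (10 + 4·12 + 26)/6 = 84/6 = 14
te_E = (5 + 4·6 + 7)/6 = 36/6 = 6
te_F = (2 + 4·4 + 6)/6 = 24/6 = 4
te_G = (1 + 4·4 + 13)/6 = 30/6 = 5

Forward pass:
ES_A = 0; EF_A = 3
ES_B = 0; EF_B = 5
ES_C = max(EF_A=3, EF_B=5) = 5; EF_C = 5+13 = 18
ES_D = 3; EF_D = 3+14 = 17
ES_E = max(EF_A=3, EF_C=18) = 18; EF_E = 18+6 = 24
ES_F = 18; EF_F = 18+4 = 22
ES_G = max(EF_A=3, EF_D=17, EF_E=24, EF_F=22) = 24; EF_G = 24+5 = 29
Expected project duration μ = 29 hours. Critical path: B → C → E → G.

Backward pass:
LF_G = 29; LS_G = 29−5 = 24
LF_F = LS_G = 24; LS_F = 24−4 = 20
LF_E = LS_G = 24; LS_E = 24−6 = 18
LF_D = LS_G = 24; LS_D = 24−14 = 10
LF_C = min(LS_E=18, LS_F=20) = 18; LS_C = 18−13 = 5
LF_B = LS_C = 5; LS_B = 5−5 = 0
LF_A = min(LS_C=5, LS_D=10, LS_E=18, LS_G=24) = 5; LS_A = 5−3 = 2
Slack_A = LS_A − ES_A = 2 − 0 = 2

2 hours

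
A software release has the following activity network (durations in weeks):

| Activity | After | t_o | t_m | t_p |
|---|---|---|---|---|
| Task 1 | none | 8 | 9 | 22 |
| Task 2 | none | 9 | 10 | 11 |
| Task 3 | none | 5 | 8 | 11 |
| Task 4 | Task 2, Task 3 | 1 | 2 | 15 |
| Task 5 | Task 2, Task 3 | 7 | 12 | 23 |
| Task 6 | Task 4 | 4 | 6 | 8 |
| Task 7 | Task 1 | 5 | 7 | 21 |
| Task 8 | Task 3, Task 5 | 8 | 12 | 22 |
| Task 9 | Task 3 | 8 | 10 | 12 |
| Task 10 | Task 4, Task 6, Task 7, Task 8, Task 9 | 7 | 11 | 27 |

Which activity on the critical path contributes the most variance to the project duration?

Task 10

te_Task 1 = (8 + 4·9 + 22)/6 = 66/6 = 11; σ²_Task 1 = ((22−8)/6)² = 5.444
te_Task 2 = (9 + 4·10 + 11)/6 = 60/6 = 10; σ²_Task 2 = ((11−9)/6)² = 0.111
te_Task 3 = (5 + 4·8 + 11)/6 = 48/6 = 8; σ²_Task 3 = ((11−5)/6)² = 1.000
te_Task 4 = (1 + 4·2 + 15)/6 = 24/6 = 4; σ²_Task 4 = ((15−1)/6)² = 5.444
te_Task 5 = (7 + 4·12 + 23)/6 = 78/6 = 13; σ²_Task 5 = ((23−7)/6)² = 7.111
te_Task 6 = (4 + 4·6 + 8)/6 = 36/6 = 6; σ²_Task 6 = ((8−4)/6)² = 0.444
te_Task 7 = (5 + 4·7 + 21)/6 = 54/6 = 9; σ²_Task 7 = ((21−5)/6)² = 7.111
te_Task 8 = (8 + 4·12 + 22)/6 = 78/6 = 13; σ²_Task 8 = ((22−8)/6)² = 5.444
te_Task 9 = (8 + 4·10 + 12)/6 = 60/6 = 10; σ²_Task 9 = ((12−8)/6)² = 0.444
te_Task 10 = (7 + 4·11 + 27)/6 = 78/6 = 13; σ²_Task 10 = ((27−7)/6)² = 11.111

Forward pass:
ES_Task 1 = 0; EF_Task 1 = 11
ES_Task 2 = 0; EF_Task 2 = 10
ES_Task 3 = 0; EF_Task 3 = 8
ES_Task 4 = max(EF_Task 2=10, EF_Task 3=8) = 10; EF_Task 4 = 10+4 = 14
ES_Task 5 = max(EF_Task 2=10, EF_Task 3=8) = 10; EF_Task 5 = 10+13 = 23
ES_Task 6 = 14; EF_Task 6 = 14+6 = 20
ES_Task 7 = 11; EF_Task 7 = 11+9 = 20
ES_Task 8 = max(EF_Task 3=8, EF_Task 5=23) = 23; EF_Task 8 = 23+13 = 36
ES_Task 9 = 8; EF_Task 9 = 8+10 = 18
ES_Task 10 = max(EF_Task 4=14, EF_Task 6=20, EF_Task 7=20, EF_Task 8=36, EF_Task 9=18) = 36; EF_Task 10 = 36+13 = 49
Expected project duration μ = 49 weeks. Critical path: Task 2 → Task 5 → Task 8 → Task 10.

Variances on critical path: σ²_Task 2=0.111, σ²_Task 5=7.111, σ²_Task 8=5.444, σ²_Task 10=11.111.
Largest is σ²_Task 10 = 11.111.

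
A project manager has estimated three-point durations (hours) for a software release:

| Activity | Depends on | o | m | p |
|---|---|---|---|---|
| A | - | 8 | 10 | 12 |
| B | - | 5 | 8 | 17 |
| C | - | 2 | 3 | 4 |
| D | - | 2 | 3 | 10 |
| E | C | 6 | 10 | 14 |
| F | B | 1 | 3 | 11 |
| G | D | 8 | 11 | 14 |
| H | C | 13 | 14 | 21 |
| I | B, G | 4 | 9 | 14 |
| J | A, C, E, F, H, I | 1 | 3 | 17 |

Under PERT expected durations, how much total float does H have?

6 hours

te_A = (8 + 4·10 + 12)/6 = 60/6 = 10
te_B = (5 + 4·8 + 17)/6 = 54/6 = 9
te_C = (2 + 4·3 + 4)/6 = 18/6 = 3
te_D = (2 + 4·3 + 10)/6 = 24/6 = 4
te_E = (6 + 4·10 + 14)/6 = 60/6 = 10
te_F = (1 + 4·3 + 11)/6 = 24/6 = 4
te_G = (8 + 4·11 + 14)/6 = 66/6 = 11
te_H = (13 + 4·14 + 21)/6 = 90/6 = 15
te_I = (4 + 4·9 + 14)/6 = 54/6 = 9
te_J = (1 + 4·3 + 17)/6 = 30/6 = 5

Forward pass:
ES_A = 0; EF_A = 10
ES_B = 0; EF_B = 9
ES_C = 0; EF_C = 3
ES_D = 0; EF_D = 4
ES_E = 3; EF_E = 3+10 = 13
ES_F = 9; EF_F = 9+4 = 13
ES_G = 4; EF_G = 4+11 = 15
ES_H = 3; EF_H = 3+15 = 18
ES_I = max(EF_B=9, EF_G=15) = 15; EF_I = 15+9 = 24
ES_J = max(EF_A=10, EF_C=3, EF_E=13, EF_F=13, EF_H=18, EF_I=24) = 24; EF_J = 24+5 = 29
Expected project duration μ = 29 hours. Critical path: D → G → I → J.

Backward pass:
LF_J = 29; LS_J = 29−5 = 24
LF_I = LS_J = 24; LS_I = 24−9 = 15
LF_H = LS_J = 24; LS_H = 24−15 = 9
LF_G = LS_I = 15; LS_G = 15−11 = 4
LF_F = LS_J = 24; LS_F = 24−4 = 20
LF_E = LS_J = 24; LS_E = 24−10 = 14
LF_D = LS_G = 4; LS_D = 4−4 = 0
LF_C = min(LS_E=14, LS_H=9, LS_J=24) = 9; LS_C = 9−3 = 6
LF_B = min(LS_F=20, LS_I=15) = 15; LS_B = 15−9 = 6
LF_A = LS_J = 24; LS_A = 24−10 = 14
Slack_H = LS_H − ES_H = 9 − 3 = 6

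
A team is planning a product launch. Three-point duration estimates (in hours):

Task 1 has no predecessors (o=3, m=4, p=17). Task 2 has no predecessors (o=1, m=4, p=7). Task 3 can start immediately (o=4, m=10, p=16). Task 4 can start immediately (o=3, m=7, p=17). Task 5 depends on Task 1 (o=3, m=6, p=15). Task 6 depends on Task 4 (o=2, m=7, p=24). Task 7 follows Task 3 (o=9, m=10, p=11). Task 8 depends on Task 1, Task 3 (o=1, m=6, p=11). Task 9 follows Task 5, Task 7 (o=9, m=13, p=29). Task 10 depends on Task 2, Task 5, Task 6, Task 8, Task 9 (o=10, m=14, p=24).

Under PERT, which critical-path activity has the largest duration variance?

Task 9

te_Task 1 = (3 + 4·4 + 17)/6 = 36/6 = 6; σ²_Task 1 = ((17−3)/6)² = 5.444
te_Task 2 = (1 + 4·4 + 7)/6 = 24/6 = 4; σ²_Task 2 = ((7−1)/6)² = 1.000
te_Task 3 = (4 + 4·10 + 16)/6 = 60/6 = 10; σ²_Task 3 = ((16−4)/6)² = 4.000
te_Task 4 = (3 + 4·7 + 17)/6 = 48/6 = 8; σ²_Task 4 = ((17−3)/6)² = 5.444
te_Task 5 = (3 + 4·6 + 15)/6 = 42/6 = 7; σ²_Task 5 = ((15−3)/6)² = 4.000
te_Task 6 = (2 + 4·7 + 24)/6 = 54/6 = 9; σ²_Task 6 = ((24−2)/6)² = 13.444
te_Task 7 = (9 + 4·10 + 11)/6 = 60/6 = 10; σ²_Task 7 = ((11−9)/6)² = 0.111
te_Task 8 = (1 + 4·6 + 11)/6 = 36/6 = 6; σ²_Task 8 = ((11−1)/6)² = 2.778
te_Task 9 = (9 + 4·13 + 29)/6 = 90/6 = 15; σ²_Task 9 = ((29−9)/6)² = 11.111
te_Task 10 = (10 + 4·14 + 24)/6 = 90/6 = 15; σ²_Task 10 = ((24−10)/6)² = 5.444

Forward pass:
ES_Task 1 = 0; EF_Task 1 = 6
ES_Task 2 = 0; EF_Task 2 = 4
ES_Task 3 = 0; EF_Task 3 = 10
ES_Task 4 = 0; EF_Task 4 = 8
ES_Task 5 = 6; EF_Task 5 = 6+7 = 13
ES_Task 6 = 8; EF_Task 6 = 8+9 = 17
ES_Task 7 = 10; EF_Task 7 = 10+10 = 20
ES_Task 8 = max(EF_Task 1=6, EF_Task 3=10) = 10; EF_Task 8 = 10+6 = 16
ES_Task 9 = max(EF_Task 5=13, EF_Task 7=20) = 20; EF_Task 9 = 20+15 = 35
ES_Task 10 = max(EF_Task 2=4, EF_Task 5=13, EF_Task 6=17, EF_Task 8=16, EF_Task 9=35) = 35; EF_Task 10 = 35+15 = 50
Expected project duration μ = 50 hours. Critical path: Task 3 → Task 7 → Task 9 → Task 10.

Variances on critical path: σ²_Task 3=4.000, σ²_Task 7=0.111, σ²_Task 9=11.111, σ²_Task 10=5.444.
Largest is σ²_Task 9 = 11.111.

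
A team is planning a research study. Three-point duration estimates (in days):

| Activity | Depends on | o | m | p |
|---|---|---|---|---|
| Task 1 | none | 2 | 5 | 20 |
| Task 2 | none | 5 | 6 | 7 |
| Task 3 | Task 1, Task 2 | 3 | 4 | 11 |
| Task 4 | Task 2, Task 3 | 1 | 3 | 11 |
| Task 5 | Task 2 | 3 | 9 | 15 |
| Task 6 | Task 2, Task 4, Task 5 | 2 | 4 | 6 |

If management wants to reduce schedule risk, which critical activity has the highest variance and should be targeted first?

Task 1

te_Task 1 = (2 + 4·5 + 20)/6 = 42/6 = 7; σ²_Task 1 = ((20−2)/6)² = 9.000
te_Task 2 = (5 + 4·6 + 7)/6 = 36/6 = 6; σ²_Task 2 = ((7−5)/6)² = 0.111
te_Task 3 = (3 + 4·4 + 11)/6 = 30/6 = 5; σ²_Task 3 = ((11−3)/6)² = 1.778
te_Task 4 = (1 + 4·3 + 11)/6 = 24/6 = 4; σ²_Task 4 = ((11−1)/6)² = 2.778
te_Task 5 = (3 + 4·9 + 15)/6 = 54/6 = 9; σ²_Task 5 = ((15−3)/6)² = 4.000
te_Task 6 = (2 + 4·4 + 6)/6 = 24/6 = 4; σ²_Task 6 = ((6−2)/6)² = 0.444

Forward pass:
ES_Task 1 = 0; EF_Task 1 = 7
ES_Task 2 = 0; EF_Task 2 = 6
ES_Task 3 = max(EF_Task 1=7, EF_Task 2=6) = 7; EF_Task 3 = 7+5 = 12
ES_Task 4 = max(EF_Task 2=6, EF_Task 3=12) = 12; EF_Task 4 = 12+4 = 16
ES_Task 5 = 6; EF_Task 5 = 6+9 = 15
ES_Task 6 = max(EF_Task 2=6, EF_Task 4=16, EF_Task 5=15) = 16; EF_Task 6 = 16+4 = 20
Expected project duration μ = 20 days. Critical path: Task 1 → Task 3 → Task 4 → Task 6.

Variances on critical path: σ²_Task 1=9.000, σ²_Task 3=1.778, σ²_Task 4=2.778, σ²_Task 6=0.444.
Largest is σ²_Task 1 = 9.000.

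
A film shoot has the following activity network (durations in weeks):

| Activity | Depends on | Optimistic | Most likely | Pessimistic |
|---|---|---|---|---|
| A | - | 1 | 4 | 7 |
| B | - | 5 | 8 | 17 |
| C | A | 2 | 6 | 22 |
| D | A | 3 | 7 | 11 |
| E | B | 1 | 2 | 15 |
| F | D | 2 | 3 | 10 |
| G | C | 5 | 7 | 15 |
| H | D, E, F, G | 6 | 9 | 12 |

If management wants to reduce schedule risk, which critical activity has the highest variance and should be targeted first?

C

te_A = (1 + 4·4 + 7)/6 = 24/6 = 4; σ²_A = ((7−1)/6)² = 1.000
te_B = (5 + 4·8 + 17)/6 = 54/6 = 9; σ²_B = ((17−5)/6)² = 4.000
te_C = (2 + 4·6 + 22)/6 = 48/6 = 8; σ²_C = ((22−2)/6)² = 11.111
te_D = (3 + 4·7 + 11)/6 = 42/6 = 7; σ²_D = ((11−3)/6)² = 1.778
te_E = (1 + 4·2 + 15)/6 = 24/6 = 4; σ²_E = ((15−1)/6)² = 5.444
te_F = (2 + 4·3 + 10)/6 = 24/6 = 4; σ²_F = ((10−2)/6)² = 1.778
te_G = (5 + 4·7 + 15)/6 = 48/6 = 8; σ²_G = ((15−5)/6)² = 2.778
te_H = (6 + 4·9 + 12)/6 = 54/6 = 9; σ²_H = ((12−6)/6)² = 1.000

Forward pass:
ES_A = 0; EF_A = 4
ES_B = 0; EF_B = 9
ES_C = 4; EF_C = 4+8 = 12
ES_D = 4; EF_D = 4+7 = 11
ES_E = 9; EF_E = 9+4 = 13
ES_F = 11; EF_F = 11+4 = 15
ES_G = 12; EF_G = 12+8 = 20
ES_H = max(EF_D=11, EF_E=13, EF_F=15, EF_G=20) = 20; EF_H = 20+9 = 29
Expected project duration μ = 29 weeks. Critical path: A → C → G → H.

Variances on critical path: σ²_A=1.000, σ²_C=11.111, σ²_G=2.778, σ²_H=1.000.
Largest is σ²_C = 11.111.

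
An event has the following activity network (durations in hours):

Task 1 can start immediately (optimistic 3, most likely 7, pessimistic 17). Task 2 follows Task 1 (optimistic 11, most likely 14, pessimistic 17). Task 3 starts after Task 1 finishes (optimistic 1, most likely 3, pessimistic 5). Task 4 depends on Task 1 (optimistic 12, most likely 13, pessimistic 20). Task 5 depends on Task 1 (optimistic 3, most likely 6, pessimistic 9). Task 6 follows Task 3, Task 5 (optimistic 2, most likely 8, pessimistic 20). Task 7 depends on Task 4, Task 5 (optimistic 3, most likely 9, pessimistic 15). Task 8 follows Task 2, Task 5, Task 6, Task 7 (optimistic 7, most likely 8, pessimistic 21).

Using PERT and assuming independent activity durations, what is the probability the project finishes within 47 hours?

te_Task 1 = (3 + 4·7 + 17)/6 = 48/6 = 8; σ²_Task 1 = ((17−3)/6)² = 5.444
te_Task 2 = (11 + 4·14 + 17)/6 = 84/6 = 14; σ²_Task 2 = ((17−11)/6)² = 1.000
te_Task 3 = (1 + 4·3 + 5)/6 = 18/6 = 3; σ²_Task 3 = ((5−1)/6)² = 0.444
te_Task 4 = (12 + 4·13 + 20)/6 = 84/6 = 14; σ²_Task 4 = ((20−12)/6)² = 1.778
te_Task 5 = (3 + 4·6 + 9)/6 = 36/6 = 6; σ²_Task 5 = ((9−3)/6)² = 1.000
te_Task 6 = (2 + 4·8 + 20)/6 = 54/6 = 9; σ²_Task 6 = ((20−2)/6)² = 9.000
te_Task 7 = (3 + 4·9 + 15)/6 = 54/6 = 9; σ²_Task 7 = ((15−3)/6)² = 4.000
te_Task 8 = (7 + 4·8 + 21)/6 = 60/6 = 10; σ²_Task 8 = ((21−7)/6)² = 5.444

Forward pass:
ES_Task 1 = 0; EF_Task 1 = 8
ES_Task 2 = 8; EF_Task 2 = 8+14 = 22
ES_Task 3 = 8; EF_Task 3 = 8+3 = 11
ES_Task 4 = 8; EF_Task 4 = 8+14 = 22
ES_Task 5 = 8; EF_Task 5 = 8+6 = 14
ES_Task 6 = max(EF_Task 3=11, EF_Task 5=14) = 14; EF_Task 6 = 14+9 = 23
ES_Task 7 = max(EF_Task 4=22, EF_Task 5=14) = 22; EF_Task 7 = 22+9 = 31
ES_Task 8 = max(EF_Task 2=22, EF_Task 5=14, EF_Task 6=23, EF_Task 7=31) = 31; EF_Task 8 = 31+10 = 41
Expected project duration μ = 41 hours. Critical path: Task 1 → Task 4 → Task 7 → Task 8.

Variance along critical path = 5.444 + 1.778 + 4.000 + 5.444 = 16.667; σ = √16.667 = 4.082 hours.
Z = (47 − 41) / 4.082 = 1.470
P(T ≤ 47) = Φ(1.470) ≈ 0.929

0.929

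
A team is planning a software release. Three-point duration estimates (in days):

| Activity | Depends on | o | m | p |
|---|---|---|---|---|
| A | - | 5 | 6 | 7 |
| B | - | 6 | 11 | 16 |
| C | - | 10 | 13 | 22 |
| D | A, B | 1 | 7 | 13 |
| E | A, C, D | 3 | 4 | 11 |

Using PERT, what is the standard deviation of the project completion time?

2.92 days

te_A = (5 + 4·6 + 7)/6 = 36/6 = 6; σ²_A = ((7−5)/6)² = 0.111
te_B = (6 + 4·11 + 16)/6 = 66/6 = 11; σ²_B = ((16−6)/6)² = 2.778
te_C = (10 + 4·13 + 22)/6 = 84/6 = 14; σ²_C = ((22−10)/6)² = 4.000
te_D = (1 + 4·7 + 13)/6 = 42/6 = 7; σ²_D = ((13−1)/6)² = 4.000
te_E = (3 + 4·4 + 11)/6 = 30/6 = 5; σ²_E = ((11−3)/6)² = 1.778

Forward pass:
ES_A = 0; EF_A = 6
ES_B = 0; EF_B = 11
ES_C = 0; EF_C = 14
ES_D = max(EF_A=6, EF_B=11) = 11; EF_D = 11+7 = 18
ES_E = max(EF_A=6, EF_C=14, EF_D=18) = 18; EF_E = 18+5 = 23
Expected project duration μ = 23 days. Critical path: B → D → E.

Variance along critical path = 2.778 + 4.000 + 1.778 = 8.556
σ = √8.556 = 2.925 days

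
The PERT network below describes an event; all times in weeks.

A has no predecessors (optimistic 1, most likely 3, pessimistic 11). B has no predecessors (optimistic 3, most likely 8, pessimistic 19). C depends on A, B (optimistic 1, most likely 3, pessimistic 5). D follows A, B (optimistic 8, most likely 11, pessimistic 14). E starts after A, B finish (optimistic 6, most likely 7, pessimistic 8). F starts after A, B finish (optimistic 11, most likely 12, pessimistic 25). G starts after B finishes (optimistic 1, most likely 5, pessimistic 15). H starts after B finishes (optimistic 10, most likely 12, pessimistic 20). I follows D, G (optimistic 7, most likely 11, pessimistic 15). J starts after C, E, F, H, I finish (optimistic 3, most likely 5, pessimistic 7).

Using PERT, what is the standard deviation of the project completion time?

3.21 weeks

te_A = (1 + 4·3 + 11)/6 = 24/6 = 4; σ²_A = ((11−1)/6)² = 2.778
te_B = (3 + 4·8 + 19)/6 = 54/6 = 9; σ²_B = ((19−3)/6)² = 7.111
te_C = (1 + 4·3 + 5)/6 = 18/6 = 3; σ²_C = ((5−1)/6)² = 0.444
te_D = (8 + 4·11 + 14)/6 = 66/6 = 11; σ²_D = ((14−8)/6)² = 1.000
te_E = (6 + 4·7 + 8)/6 = 42/6 = 7; σ²_E = ((8−6)/6)² = 0.111
te_F = (11 + 4·12 + 25)/6 = 84/6 = 14; σ²_F = ((25−11)/6)² = 5.444
te_G = (1 + 4·5 + 15)/6 = 36/6 = 6; σ²_G = ((15−1)/6)² = 5.444
te_H = (10 + 4·12 + 20)/6 = 78/6 = 13; σ²_H = ((20−10)/6)² = 2.778
te_I = (7 + 4·11 + 15)/6 = 66/6 = 11; σ²_I = ((15−7)/6)² = 1.778
te_J = (3 + 4·5 + 7)/6 = 30/6 = 5; σ²_J = ((7−3)/6)² = 0.444

Forward pass:
ES_A = 0; EF_A = 4
ES_B = 0; EF_B = 9
ES_C = max(EF_A=4, EF_B=9) = 9; EF_C = 9+3 = 12
ES_D = max(EF_A=4, EF_B=9) = 9; EF_D = 9+11 = 20
ES_E = max(EF_A=4, EF_B=9) = 9; EF_E = 9+7 = 16
ES_F = max(EF_A=4, EF_B=9) = 9; EF_F = 9+14 = 23
ES_G = 9; EF_G = 9+6 = 15
ES_H = 9; EF_H = 9+13 = 22
ES_I = max(EF_D=20, EF_G=15) = 20; EF_I = 20+11 = 31
ES_J = max(EF_C=12, EF_E=16, EF_F=23, EF_H=22, EF_I=31) = 31; EF_J = 31+5 = 36
Expected project duration μ = 36 weeks. Critical path: B → D → I → J.

Variance along critical path = 7.111 + 1.000 + 1.778 + 0.444 = 10.333
σ = √10.333 = 3.215 weeks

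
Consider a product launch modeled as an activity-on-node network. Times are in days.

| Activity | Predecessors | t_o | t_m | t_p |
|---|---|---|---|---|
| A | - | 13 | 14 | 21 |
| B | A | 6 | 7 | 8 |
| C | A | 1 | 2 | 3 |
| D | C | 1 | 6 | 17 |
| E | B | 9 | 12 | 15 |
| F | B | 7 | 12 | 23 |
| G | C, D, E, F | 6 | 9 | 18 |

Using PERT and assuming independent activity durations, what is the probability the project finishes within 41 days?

0.134

te_A = (13 + 4·14 + 21)/6 = 90/6 = 15; σ²_A = ((21−13)/6)² = 1.778
te_B = (6 + 4·7 + 8)/6 = 42/6 = 7; σ²_B = ((8−6)/6)² = 0.111
te_C = (1 + 4·2 + 3)/6 = 12/6 = 2; σ²_C = ((3−1)/6)² = 0.111
te_D = (1 + 4·6 + 17)/6 = 42/6 = 7; σ²_D = ((17−1)/6)² = 7.111
te_E = (9 + 4·12 + 15)/6 = 72/6 = 12; σ²_E = ((15−9)/6)² = 1.000
te_F = (7 + 4·12 + 23)/6 = 78/6 = 13; σ²_F = ((23−7)/6)² = 7.111
te_G = (6 + 4·9 + 18)/6 = 60/6 = 10; σ²_G = ((18−6)/6)² = 4.000

Forward pass:
ES_A = 0; EF_A = 15
ES_B = 15; EF_B = 15+7 = 22
ES_C = 15; EF_C = 15+2 = 17
ES_D = 17; EF_D = 17+7 = 24
ES_E = 22; EF_E = 22+12 = 34
ES_F = 22; EF_F = 22+13 = 35
ES_G = max(EF_C=17, EF_D=24, EF_E=34, EF_F=35) = 35; EF_G = 35+10 = 45
Expected project duration μ = 45 days. Critical path: A → B → F → G.

Variance along critical path = 1.778 + 0.111 + 7.111 + 4.000 = 13.000; σ = √13.000 = 3.606 days.
Z = (41 − 45) / 3.606 = -1.109
P(T ≤ 41) = Φ(-1.109) ≈ 0.134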